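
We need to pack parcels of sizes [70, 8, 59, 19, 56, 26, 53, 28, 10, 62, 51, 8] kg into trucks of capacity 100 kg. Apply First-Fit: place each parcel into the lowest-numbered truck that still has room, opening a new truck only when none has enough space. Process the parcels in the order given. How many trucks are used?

6 trucks

truck 1: place 70 kg, 30 kg left
truck 1: place 8 kg, 22 kg left
truck 2: place 59 kg, 41 kg left
truck 1: place 19 kg, 3 kg left
truck 3: place 56 kg, 44 kg left
truck 2: place 26 kg, 15 kg left
truck 4: place 53 kg, 47 kg left
truck 3: place 28 kg, 16 kg left
truck 2: place 10 kg, 5 kg left
truck 5: place 62 kg, 38 kg left
truck 6: place 51 kg, 49 kg left
truck 3: place 8 kg, 8 kg left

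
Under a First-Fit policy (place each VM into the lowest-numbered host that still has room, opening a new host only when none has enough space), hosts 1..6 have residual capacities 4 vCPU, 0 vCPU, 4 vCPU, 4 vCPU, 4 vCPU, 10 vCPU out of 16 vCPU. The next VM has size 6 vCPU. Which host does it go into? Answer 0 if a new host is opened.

6

Hosts with room: host 6 (10 vCPU).
The first with room is host 6.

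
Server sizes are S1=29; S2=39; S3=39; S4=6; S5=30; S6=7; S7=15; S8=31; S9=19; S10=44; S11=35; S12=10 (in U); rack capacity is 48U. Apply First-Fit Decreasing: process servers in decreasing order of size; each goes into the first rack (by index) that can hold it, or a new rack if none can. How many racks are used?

7

Sorted descending: 44, 39, 39, 35, 31, 30, 29, 19, 15, 10, 7, 6.
rack 1: place 44U, 4U left
rack 2: place 39U, 9U left
rack 3: place 39U, 9U left
rack 4: place 35U, 13U left
rack 5: place 31U, 17U left
rack 6: place 30U, 18U left
rack 7: place 29U, 19U left
rack 7: place 19U, 0U left
rack 5: place 15U, 2U left
rack 4: place 10U, 3U left
rack 2: place 7U, 2U left
rack 3: place 6U, 3U left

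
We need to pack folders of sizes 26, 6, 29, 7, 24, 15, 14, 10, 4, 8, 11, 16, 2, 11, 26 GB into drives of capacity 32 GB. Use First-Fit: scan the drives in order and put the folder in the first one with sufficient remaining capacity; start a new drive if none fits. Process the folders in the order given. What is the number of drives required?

drive 1: place 26 GB, 6 GB left
drive 1: place 6 GB, 0 GB left
drive 2: place 29 GB, 3 GB left
drive 3: place 7 GB, 25 GB left
drive 3: place 24 GB, 1 GB left
drive 4: place 15 GB, 17 GB left
drive 4: place 14 GB, 3 GB left
drive 5: place 10 GB, 22 GB left
drive 5: place 4 GB, 18 GB left
drive 5: place 8 GB, 10 GB left
drive 6: place 11 GB, 21 GB left
drive 6: place 16 GB, 5 GB left
drive 2: place 2 GB, 1 GB left
drive 7: place 11 GB, 21 GB left
drive 8: place 26 GB, 6 GB left

8 drives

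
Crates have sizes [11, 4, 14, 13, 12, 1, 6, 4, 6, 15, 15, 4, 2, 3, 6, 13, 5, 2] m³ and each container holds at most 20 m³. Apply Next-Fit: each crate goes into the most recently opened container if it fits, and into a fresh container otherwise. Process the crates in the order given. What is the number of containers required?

9 containers

container 1: place 11 m³, 9 m³ left
container 1: place 4 m³, 5 m³ left
container 2: place 14 m³, 6 m³ left
container 3: place 13 m³, 7 m³ left
container 4: place 12 m³, 8 m³ left
container 4: place 1 m³, 7 m³ left
container 4: place 6 m³, 1 m³ left
container 5: place 4 m³, 16 m³ left
container 5: place 6 m³, 10 m³ left
container 6: place 15 m³, 5 m³ left
container 7: place 15 m³, 5 m³ left
container 7: place 4 m³, 1 m³ left
container 8: place 2 m³, 18 m³ left
container 8: place 3 m³, 15 m³ left
container 8: place 6 m³, 9 m³ left
container 9: place 13 m³, 7 m³ left
container 9: place 5 m³, 2 m³ left
container 9: place 2 m³, 0 m³ left
Final containers: [11,4] [14] [13] [12,1,6] [4,6] [15] [15,4] [2,3,6] [13,5,2].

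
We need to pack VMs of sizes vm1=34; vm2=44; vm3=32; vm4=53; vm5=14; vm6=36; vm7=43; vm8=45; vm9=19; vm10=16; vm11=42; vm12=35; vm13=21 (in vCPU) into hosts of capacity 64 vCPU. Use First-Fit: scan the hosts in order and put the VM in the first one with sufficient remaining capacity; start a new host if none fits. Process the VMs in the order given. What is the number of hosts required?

9

host 1: place vm1 (34 vCPU), 30 vCPU left
host 2: place vm2 (44 vCPU), 20 vCPU left
host 3: place vm3 (32 vCPU), 32 vCPU left
host 4: place vm4 (53 vCPU), 11 vCPU left
host 1: place vm5 (14 vCPU), 16 vCPU left
host 5: place vm6 (36 vCPU), 28 vCPU left
host 6: place vm7 (43 vCPU), 21 vCPU left
host 7: place vm8 (45 vCPU), 19 vCPU left
host 2: place vm9 (19 vCPU), 1 vCPU left
host 1: place vm10 (16 vCPU), 0 vCPU left
host 8: place vm11 (42 vCPU), 22 vCPU left
host 9: place vm12 (35 vCPU), 29 vCPU left
host 3: place vm13 (21 vCPU), 11 vCPU left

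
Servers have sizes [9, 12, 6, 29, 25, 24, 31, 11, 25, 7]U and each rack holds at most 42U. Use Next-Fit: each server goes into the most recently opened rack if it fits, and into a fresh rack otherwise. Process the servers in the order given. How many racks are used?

6

rack 1: place 9U, 33U left
rack 1: place 12U, 21U left
rack 1: place 6U, 15U left
rack 2: place 29U, 13U left
rack 3: place 25U, 17U left
rack 4: place 24U, 18U left
rack 5: place 31U, 11U left
rack 5: place 11U, 0U left
rack 6: place 25U, 17U left
rack 6: place 7U, 10U left
Final racks: [9,12,6] [29] [25] [24] [31,11] [25,7].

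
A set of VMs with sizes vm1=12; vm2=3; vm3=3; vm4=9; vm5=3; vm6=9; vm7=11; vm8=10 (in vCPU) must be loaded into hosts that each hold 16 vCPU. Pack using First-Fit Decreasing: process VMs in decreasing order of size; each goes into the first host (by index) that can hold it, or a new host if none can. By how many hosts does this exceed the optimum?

First-Fit Decreasing: [12,3] [11,3] [10,3] [9] [9] → 5 hosts.
5 VMs exceed 8 vCPU (half the capacity), and no two of those can share a host, so at least 5 hosts are needed.
So 5 is already optimal.

0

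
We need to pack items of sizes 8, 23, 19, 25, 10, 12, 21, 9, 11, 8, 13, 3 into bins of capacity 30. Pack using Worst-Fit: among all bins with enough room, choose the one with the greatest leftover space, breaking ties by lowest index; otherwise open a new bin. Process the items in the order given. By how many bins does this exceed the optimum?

Worst-Fit: [8,19] [23] [25] [10,12] [21,9] [11,8] [13,3] → 7 bins.
Total size 162; any packing needs at least ⌈162/30⌉ = 6 bins.
An optimal packing achieves that bound: [25,3] [23] [21,9] [19,11] [13,12] [10,8,8] → 6 bins.
Excess: 7 − 6 = 1.

1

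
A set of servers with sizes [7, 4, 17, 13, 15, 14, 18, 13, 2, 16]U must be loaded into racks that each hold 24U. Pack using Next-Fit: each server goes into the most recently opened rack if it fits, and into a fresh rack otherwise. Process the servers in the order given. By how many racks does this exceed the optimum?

1

Next-Fit: [7,4] [17] [13] [15] [14] [18] [13,2] [16] → 8 racks.
7 servers exceed 12U (half the capacity), and no two of those can share a rack, so at least 7 racks are needed.
An optimal packing achieves that bound: [18,4,2] [17,7] [16] [15] [14] [13] [13] → 7 racks.
Excess: 8 − 7 = 1.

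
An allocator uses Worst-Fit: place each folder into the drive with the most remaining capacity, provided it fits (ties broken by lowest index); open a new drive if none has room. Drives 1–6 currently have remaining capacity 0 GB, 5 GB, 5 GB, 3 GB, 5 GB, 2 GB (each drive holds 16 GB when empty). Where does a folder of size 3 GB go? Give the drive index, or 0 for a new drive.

2

Drives with room: drive 2 (5 GB), drive 3 (5 GB), drive 4 (3 GB), drive 5 (5 GB).
Most room is drive 2 with 5 GB free.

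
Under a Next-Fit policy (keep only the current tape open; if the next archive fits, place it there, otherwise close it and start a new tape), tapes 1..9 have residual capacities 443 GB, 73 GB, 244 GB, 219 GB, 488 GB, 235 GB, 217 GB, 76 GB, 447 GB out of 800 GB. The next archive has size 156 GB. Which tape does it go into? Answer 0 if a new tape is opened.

Next-Fit only looks at tape 9, which has 447 GB free.
156 GB fits there.

9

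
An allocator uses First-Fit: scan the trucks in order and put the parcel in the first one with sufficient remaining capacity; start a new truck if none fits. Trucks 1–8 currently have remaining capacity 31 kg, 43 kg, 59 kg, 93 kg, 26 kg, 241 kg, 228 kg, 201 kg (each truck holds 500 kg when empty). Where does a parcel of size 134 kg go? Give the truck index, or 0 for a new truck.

Trucks with room: truck 6 (241 kg), truck 7 (228 kg), truck 8 (201 kg).
The first with room is truck 6.

6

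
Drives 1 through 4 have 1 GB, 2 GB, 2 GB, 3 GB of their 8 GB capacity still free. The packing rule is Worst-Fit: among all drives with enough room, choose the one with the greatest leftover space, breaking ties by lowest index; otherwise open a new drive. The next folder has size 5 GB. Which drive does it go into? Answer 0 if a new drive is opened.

0

No drive has ≥ 5 GB free, so a new drive is opened.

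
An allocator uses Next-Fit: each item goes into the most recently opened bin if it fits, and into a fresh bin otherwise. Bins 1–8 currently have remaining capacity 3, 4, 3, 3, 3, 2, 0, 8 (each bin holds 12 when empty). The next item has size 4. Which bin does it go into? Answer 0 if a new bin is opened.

Next-Fit only looks at bin 8, which has 8 free.
4 fits there.

8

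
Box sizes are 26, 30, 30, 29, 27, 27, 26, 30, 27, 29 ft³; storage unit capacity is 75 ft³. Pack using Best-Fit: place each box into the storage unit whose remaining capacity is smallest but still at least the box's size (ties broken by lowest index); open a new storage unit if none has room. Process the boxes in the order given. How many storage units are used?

Put 26 ft³ in storage unit 1; 49 ft³ remain.
Put 30 ft³ in storage unit 1; 19 ft³ remain.
Put 30 ft³ in storage unit 2; 45 ft³ remain.
Put 29 ft³ in storage unit 2; 16 ft³ remain.
Put 27 ft³ in storage unit 3; 48 ft³ remain.
Put 27 ft³ in storage unit 3; 21 ft³ remain.
Put 26 ft³ in storage unit 4; 49 ft³ remain.
Put 30 ft³ in storage unit 4; 19 ft³ remain.
Put 27 ft³ in storage unit 5; 48 ft³ remain.
Put 29 ft³ in storage unit 5; 19 ft³ remain.

5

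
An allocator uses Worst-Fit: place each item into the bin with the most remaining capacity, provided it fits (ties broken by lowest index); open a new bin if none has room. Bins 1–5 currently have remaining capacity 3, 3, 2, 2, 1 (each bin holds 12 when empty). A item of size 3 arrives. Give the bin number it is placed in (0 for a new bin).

1

Bins with room: bin 1 (3), bin 2 (3).
Most room is bin 1 with 3 free.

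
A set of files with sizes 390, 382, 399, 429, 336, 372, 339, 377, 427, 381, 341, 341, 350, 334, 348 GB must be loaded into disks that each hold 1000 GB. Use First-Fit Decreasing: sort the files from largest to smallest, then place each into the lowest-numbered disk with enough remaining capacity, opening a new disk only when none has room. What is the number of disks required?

8

Sorted descending: 429, 427, 399, 390, 382, 381, 377, 372, 350, 348, 341, 341, 339, 336, 334.
429 GB → disk 1 (remaining 571 GB)
427 GB → disk 1 (remaining 144 GB)
399 GB → disk 2 (remaining 601 GB)
390 GB → disk 2 (remaining 211 GB)
382 GB → disk 3 (remaining 618 GB)
381 GB → disk 3 (remaining 237 GB)
377 GB → disk 4 (remaining 623 GB)
372 GB → disk 4 (remaining 251 GB)
350 GB → disk 5 (remaining 650 GB)
348 GB → disk 5 (remaining 302 GB)
341 GB → disk 6 (remaining 659 GB)
341 GB → disk 6 (remaining 318 GB)
339 GB → disk 7 (remaining 661 GB)
336 GB → disk 7 (remaining 325 GB)
334 GB → disk 8 (remaining 666 GB)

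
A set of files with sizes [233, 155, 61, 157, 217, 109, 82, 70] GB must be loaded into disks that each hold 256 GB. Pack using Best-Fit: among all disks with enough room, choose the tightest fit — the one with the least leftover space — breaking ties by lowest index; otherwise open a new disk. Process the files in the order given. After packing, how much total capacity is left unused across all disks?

disk 1: place 233 GB, 23 GB left
disk 2: place 155 GB, 101 GB left
disk 2: place 61 GB, 40 GB left
disk 3: place 157 GB, 99 GB left
disk 4: place 217 GB, 39 GB left
disk 5: place 109 GB, 147 GB left
disk 3: place 82 GB, 17 GB left
disk 5: place 70 GB, 77 GB left
5 disks × 256 GB = 1280 GB; used 1084 GB; unused 196 GB.

196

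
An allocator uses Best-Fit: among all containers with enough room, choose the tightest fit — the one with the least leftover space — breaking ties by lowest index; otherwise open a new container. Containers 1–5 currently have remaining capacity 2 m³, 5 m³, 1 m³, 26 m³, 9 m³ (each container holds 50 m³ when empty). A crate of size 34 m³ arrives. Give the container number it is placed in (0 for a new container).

No container has ≥ 34 m³ free, so a new container is opened.

0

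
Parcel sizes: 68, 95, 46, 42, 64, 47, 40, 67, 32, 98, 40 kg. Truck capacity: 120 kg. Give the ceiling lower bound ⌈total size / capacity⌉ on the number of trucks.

Total size = 68 + 95 + 46 + 42 + 64 + 47 + 40 + 67 + 32 + 98 + 40 = 639 kg.
⌈639 / 120⌉ = 6.

6 trucks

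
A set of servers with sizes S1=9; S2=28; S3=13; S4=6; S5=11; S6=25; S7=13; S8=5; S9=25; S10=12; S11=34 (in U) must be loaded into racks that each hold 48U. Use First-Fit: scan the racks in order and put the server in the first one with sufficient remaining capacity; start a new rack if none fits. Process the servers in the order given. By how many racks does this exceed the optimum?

First-Fit: [9,28,6,5] [13,11,13] [25,12] [25] [34] → 5 racks.
Total size 181U; any packing needs at least ⌈181/48⌉ = 4 racks.
An optimal packing achieves that bound: [34,13] [28,13,6] [25,12,11] [25,9,5] → 4 racks.
Excess: 5 − 4 = 1.

1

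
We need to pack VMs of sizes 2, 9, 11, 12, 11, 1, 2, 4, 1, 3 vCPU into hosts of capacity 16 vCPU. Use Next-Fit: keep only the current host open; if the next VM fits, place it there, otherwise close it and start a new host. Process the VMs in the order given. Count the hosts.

5

host 1: place 2 vCPU, 14 vCPU left
host 1: place 9 vCPU, 5 vCPU left
host 2: place 11 vCPU, 5 vCPU left
host 3: place 12 vCPU, 4 vCPU left
host 4: place 11 vCPU, 5 vCPU left
host 4: place 1 vCPU, 4 vCPU left
host 4: place 2 vCPU, 2 vCPU left
host 5: place 4 vCPU, 12 vCPU left
host 5: place 1 vCPU, 11 vCPU left
host 5: place 3 vCPU, 8 vCPU left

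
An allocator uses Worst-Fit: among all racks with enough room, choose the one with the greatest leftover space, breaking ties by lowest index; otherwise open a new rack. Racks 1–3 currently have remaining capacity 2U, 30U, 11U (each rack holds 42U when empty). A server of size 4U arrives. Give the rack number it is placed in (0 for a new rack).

Racks with room: rack 2 (30U), rack 3 (11U).
Most room is rack 2 with 30U free.

2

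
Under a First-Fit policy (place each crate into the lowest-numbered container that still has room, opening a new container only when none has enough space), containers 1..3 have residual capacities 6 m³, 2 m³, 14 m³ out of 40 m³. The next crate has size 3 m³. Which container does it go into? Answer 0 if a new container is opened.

1

Containers with room: container 1 (6 m³), container 3 (14 m³).
The first with room is container 1.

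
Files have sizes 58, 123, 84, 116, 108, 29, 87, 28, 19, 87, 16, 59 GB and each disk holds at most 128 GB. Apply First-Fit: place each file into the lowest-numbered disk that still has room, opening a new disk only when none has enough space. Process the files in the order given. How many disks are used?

8

Put 58 GB in disk 1; 70 GB remain.
Put 123 GB in disk 2; 5 GB remain.
Put 84 GB in disk 3; 44 GB remain.
Put 116 GB in disk 4; 12 GB remain.
Put 108 GB in disk 5; 20 GB remain.
Put 29 GB in disk 1; 41 GB remain.
Put 87 GB in disk 6; 41 GB remain.
Put 28 GB in disk 1; 13 GB remain.
Put 19 GB in disk 3; 25 GB remain.
Put 87 GB in disk 7; 41 GB remain.
Put 16 GB in disk 3; 9 GB remain.
Put 59 GB in disk 8; 69 GB remain.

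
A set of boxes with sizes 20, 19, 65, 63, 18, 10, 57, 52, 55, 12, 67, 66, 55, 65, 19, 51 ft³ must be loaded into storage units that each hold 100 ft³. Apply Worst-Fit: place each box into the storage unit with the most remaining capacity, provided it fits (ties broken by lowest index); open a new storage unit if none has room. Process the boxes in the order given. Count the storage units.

11

Put 20 ft³ in storage unit 1; 80 ft³ remain.
Put 19 ft³ in storage unit 1; 61 ft³ remain.
Put 65 ft³ in storage unit 2; 35 ft³ remain.
Put 63 ft³ in storage unit 3; 37 ft³ remain.
Put 18 ft³ in storage unit 1; 43 ft³ remain.
Put 10 ft³ in storage unit 1; 33 ft³ remain.
Put 57 ft³ in storage unit 4; 43 ft³ remain.
Put 52 ft³ in storage unit 5; 48 ft³ remain.
Put 55 ft³ in storage unit 6; 45 ft³ remain.
Put 12 ft³ in storage unit 5; 36 ft³ remain.
Put 67 ft³ in storage unit 7; 33 ft³ remain.
Put 66 ft³ in storage unit 8; 34 ft³ remain.
Put 55 ft³ in storage unit 9; 45 ft³ remain.
Put 65 ft³ in storage unit 10; 35 ft³ remain.
Put 19 ft³ in storage unit 6; 26 ft³ remain.
Put 51 ft³ in storage unit 11; 49 ft³ remain.
Final storage units: [20,19,18,10] [65] [63] [57] [52,12] [55,19] [67] [66] [55] [65] [51].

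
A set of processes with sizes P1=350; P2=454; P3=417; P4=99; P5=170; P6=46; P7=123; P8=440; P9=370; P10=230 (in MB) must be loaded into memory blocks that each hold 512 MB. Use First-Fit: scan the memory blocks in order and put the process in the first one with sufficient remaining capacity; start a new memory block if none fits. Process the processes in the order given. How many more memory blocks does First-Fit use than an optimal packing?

First-Fit: [350,99,46] [454] [417] [170,123] [440] [370] [230] → 7 memory blocks.
Total size 2699 MB; any packing needs at least ⌈2699/512⌉ = 6 memory blocks.
An optimal packing achieves that bound: [454,46] [440] [417] [370,123] [350,99] [230,170] → 6 memory blocks.
Excess: 7 − 6 = 1.

1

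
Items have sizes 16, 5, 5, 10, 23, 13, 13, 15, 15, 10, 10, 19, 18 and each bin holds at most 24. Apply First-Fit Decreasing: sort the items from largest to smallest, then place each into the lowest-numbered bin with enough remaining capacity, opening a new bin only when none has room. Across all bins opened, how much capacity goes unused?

44

Sorted descending: 23, 19, 18, 16, 15, 15, 13, 13, 10, 10, 10, 5, 5.
Put 23 in bin 1; 1 remain.
Put 19 in bin 2; 5 remain.
Put 18 in bin 3; 6 remain.
Put 16 in bin 4; 8 remain.
Put 15 in bin 5; 9 remain.
Put 15 in bin 6; 9 remain.
Put 13 in bin 7; 11 remain.
Put 13 in bin 8; 11 remain.
Put 10 in bin 7; 1 remain.
Put 10 in bin 8; 1 remain.
Put 10 in bin 9; 14 remain.
Put 5 in bin 2; 0 remain.
Put 5 in bin 3; 1 remain.
9 bins × 24 = 216; used 172; unused 44.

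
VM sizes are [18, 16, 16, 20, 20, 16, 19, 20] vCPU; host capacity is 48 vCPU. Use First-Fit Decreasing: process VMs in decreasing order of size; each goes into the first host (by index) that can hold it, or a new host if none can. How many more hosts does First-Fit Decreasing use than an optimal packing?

0

First-Fit Decreasing: [20,20] [20,19] [18,16] [16,16] → 4 hosts.
Total size 145 vCPU; any packing needs at least ⌈145/48⌉ = 4 hosts.
So 4 is already optimal.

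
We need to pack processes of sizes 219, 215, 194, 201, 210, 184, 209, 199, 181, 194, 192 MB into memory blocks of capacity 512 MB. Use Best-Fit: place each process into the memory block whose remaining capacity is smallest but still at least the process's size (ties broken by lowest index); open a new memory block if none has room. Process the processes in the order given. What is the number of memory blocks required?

219 MB → memory block 1 (remaining 293 MB)
215 MB → memory block 1 (remaining 78 MB)
194 MB → memory block 2 (remaining 318 MB)
201 MB → memory block 2 (remaining 117 MB)
210 MB → memory block 3 (remaining 302 MB)
184 MB → memory block 3 (remaining 118 MB)
209 MB → memory block 4 (remaining 303 MB)
199 MB → memory block 4 (remaining 104 MB)
181 MB → memory block 5 (remaining 331 MB)
194 MB → memory block 5 (remaining 137 MB)
192 MB → memory block 6 (remaining 320 MB)
Final memory blocks: [219,215] [194,201] [210,184] [209,199] [181,194] [192].

6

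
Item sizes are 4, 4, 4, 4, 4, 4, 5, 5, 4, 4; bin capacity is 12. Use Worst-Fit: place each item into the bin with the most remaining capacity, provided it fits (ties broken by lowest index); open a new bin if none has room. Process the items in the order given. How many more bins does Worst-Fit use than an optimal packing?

0

Worst-Fit: [4,4,4] [4,4,4] [5,5] [4,4] → 4 bins.
Total size 42; any packing needs at least ⌈42/12⌉ = 4 bins.
So 4 is already optimal.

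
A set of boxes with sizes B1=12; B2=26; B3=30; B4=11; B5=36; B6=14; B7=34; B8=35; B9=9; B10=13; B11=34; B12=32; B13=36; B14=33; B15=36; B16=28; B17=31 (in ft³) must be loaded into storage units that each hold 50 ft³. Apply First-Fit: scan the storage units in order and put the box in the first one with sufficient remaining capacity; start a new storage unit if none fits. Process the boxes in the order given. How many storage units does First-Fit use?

Put B1 (12 ft³) in storage unit 1; 38 ft³ remain.
Put B2 (26 ft³) in storage unit 1; 12 ft³ remain.
Put B3 (30 ft³) in storage unit 2; 20 ft³ remain.
Put B4 (11 ft³) in storage unit 1; 1 ft³ remain.
Put B5 (36 ft³) in storage unit 3; 14 ft³ remain.
Put B6 (14 ft³) in storage unit 2; 6 ft³ remain.
Put B7 (34 ft³) in storage unit 4; 16 ft³ remain.
Put B8 (35 ft³) in storage unit 5; 15 ft³ remain.
Put B9 (9 ft³) in storage unit 3; 5 ft³ remain.
Put B10 (13 ft³) in storage unit 4; 3 ft³ remain.
Put B11 (34 ft³) in storage unit 6; 16 ft³ remain.
Put B12 (32 ft³) in storage unit 7; 18 ft³ remain.
Put B13 (36 ft³) in storage unit 8; 14 ft³ remain.
Put B14 (33 ft³) in storage unit 9; 17 ft³ remain.
Put B15 (36 ft³) in storage unit 10; 14 ft³ remain.
Put B16 (28 ft³) in storage unit 11; 22 ft³ remain.
Put B17 (31 ft³) in storage unit 12; 19 ft³ remain.

12 storage units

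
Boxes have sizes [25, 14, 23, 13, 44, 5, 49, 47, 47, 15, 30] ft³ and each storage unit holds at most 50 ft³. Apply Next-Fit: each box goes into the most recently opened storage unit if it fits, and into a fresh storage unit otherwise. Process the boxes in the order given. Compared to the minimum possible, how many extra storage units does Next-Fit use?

Next-Fit: [25,14] [23,13] [44,5] [49] [47] [47] [15,30] → 7 storage units.
Total size 312 ft³; any packing needs at least ⌈312/50⌉ = 7 storage units.
So 7 is already optimal.

0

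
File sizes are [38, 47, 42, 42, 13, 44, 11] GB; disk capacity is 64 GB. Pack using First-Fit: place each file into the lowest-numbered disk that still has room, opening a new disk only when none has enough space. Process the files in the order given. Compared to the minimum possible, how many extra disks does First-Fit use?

0

First-Fit: [38,13,11] [47] [42] [42] [44] → 5 disks.
5 files exceed 32 GB (half the capacity), and no two of those can share a disk, so at least 5 disks are needed.
So 5 is already optimal.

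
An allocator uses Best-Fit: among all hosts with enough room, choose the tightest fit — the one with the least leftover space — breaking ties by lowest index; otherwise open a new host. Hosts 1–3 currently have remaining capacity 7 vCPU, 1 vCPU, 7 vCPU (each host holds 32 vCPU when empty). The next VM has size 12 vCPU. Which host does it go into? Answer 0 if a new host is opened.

0

No host has ≥ 12 vCPU free, so a new host is opened.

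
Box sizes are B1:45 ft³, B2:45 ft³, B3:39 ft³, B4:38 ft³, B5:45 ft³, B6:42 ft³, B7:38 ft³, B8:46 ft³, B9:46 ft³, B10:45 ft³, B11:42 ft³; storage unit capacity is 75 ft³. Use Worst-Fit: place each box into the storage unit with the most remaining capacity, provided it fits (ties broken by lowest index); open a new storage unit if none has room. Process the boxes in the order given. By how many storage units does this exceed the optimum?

Worst-Fit: [45] [45] [39] [38] [45] [42] [38] [46] [46] [45] [42] → 11 storage units.
11 boxes exceed 37.5 ft³ (half the capacity), and no two of those can share a storage unit, so at least 11 storage units are needed.
So 11 is already optimal.

0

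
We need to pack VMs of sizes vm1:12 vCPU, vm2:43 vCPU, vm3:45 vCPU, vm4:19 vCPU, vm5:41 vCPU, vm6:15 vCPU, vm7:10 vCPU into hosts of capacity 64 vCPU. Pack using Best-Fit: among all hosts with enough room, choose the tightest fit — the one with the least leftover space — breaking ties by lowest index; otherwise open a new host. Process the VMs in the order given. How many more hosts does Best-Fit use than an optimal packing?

Best-Fit: [12,43] [45,19] [41,15] [10] → 4 hosts.
Total size 185 vCPU; any packing needs at least ⌈185/64⌉ = 3 hosts.
An optimal packing achieves that bound: [45,19] [43,15] [41,12,10] → 3 hosts.
Excess: 4 − 3 = 1.

1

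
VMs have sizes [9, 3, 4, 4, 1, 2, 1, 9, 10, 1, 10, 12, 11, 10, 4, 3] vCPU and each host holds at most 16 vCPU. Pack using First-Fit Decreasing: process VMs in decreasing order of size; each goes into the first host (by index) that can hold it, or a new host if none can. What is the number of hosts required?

7 hosts

Sorted descending: 12, 11, 10, 10, 10, 9, 9, 4, 4, 4, 3, 3, 2, 1, 1, 1.
host 1: place 12 vCPU, 4 vCPU left
host 2: place 11 vCPU, 5 vCPU left
host 3: place 10 vCPU, 6 vCPU left
host 4: place 10 vCPU, 6 vCPU left
host 5: place 10 vCPU, 6 vCPU left
host 6: place 9 vCPU, 7 vCPU left
host 7: place 9 vCPU, 7 vCPU left
host 1: place 4 vCPU, 0 vCPU left
host 2: place 4 vCPU, 1 vCPU left
host 3: place 4 vCPU, 2 vCPU left
host 4: place 3 vCPU, 3 vCPU left
host 4: place 3 vCPU, 0 vCPU left
host 3: place 2 vCPU, 0 vCPU left
host 2: place 1 vCPU, 0 vCPU left
host 5: place 1 vCPU, 5 vCPU left
host 5: place 1 vCPU, 4 vCPU left
Final hosts: [12,4] [11,4,1] [10,4,2] [10,3,3] [10,1,1] [9] [9].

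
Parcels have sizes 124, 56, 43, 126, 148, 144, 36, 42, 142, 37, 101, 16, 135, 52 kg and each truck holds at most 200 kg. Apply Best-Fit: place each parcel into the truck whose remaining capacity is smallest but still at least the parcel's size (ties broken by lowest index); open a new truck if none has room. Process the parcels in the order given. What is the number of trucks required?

truck 1: place 124 kg, 76 kg left
truck 1: place 56 kg, 20 kg left
truck 2: place 43 kg, 157 kg left
truck 2: place 126 kg, 31 kg left
truck 3: place 148 kg, 52 kg left
truck 4: place 144 kg, 56 kg left
truck 3: place 36 kg, 16 kg left
truck 4: place 42 kg, 14 kg left
truck 5: place 142 kg, 58 kg left
truck 5: place 37 kg, 21 kg left
truck 6: place 101 kg, 99 kg left
truck 3: place 16 kg, 0 kg left
truck 7: place 135 kg, 65 kg left
truck 7: place 52 kg, 13 kg left
Final trucks: [124,56] [43,126] [148,36,16] [144,42] [142,37] [101] [135,52].

7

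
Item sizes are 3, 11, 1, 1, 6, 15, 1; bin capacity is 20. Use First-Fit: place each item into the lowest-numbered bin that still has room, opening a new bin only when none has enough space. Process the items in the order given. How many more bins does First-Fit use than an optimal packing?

1

First-Fit: [3,11,1,1,1] [6] [15] → 3 bins.
Total size 38; any packing needs at least ⌈38/20⌉ = 2 bins.
An optimal packing achieves that bound: [15,3,1,1] [11,6,1] → 2 bins.
Excess: 3 − 2 = 1.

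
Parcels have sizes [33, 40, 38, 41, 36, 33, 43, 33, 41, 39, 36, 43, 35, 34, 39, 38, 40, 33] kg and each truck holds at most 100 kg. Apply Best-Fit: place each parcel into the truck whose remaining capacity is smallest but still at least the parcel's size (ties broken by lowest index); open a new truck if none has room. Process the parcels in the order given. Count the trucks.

33 kg → truck 1 (remaining 67 kg)
40 kg → truck 1 (remaining 27 kg)
38 kg → truck 2 (remaining 62 kg)
41 kg → truck 2 (remaining 21 kg)
36 kg → truck 3 (remaining 64 kg)
33 kg → truck 3 (remaining 31 kg)
43 kg → truck 4 (remaining 57 kg)
33 kg → truck 4 (remaining 24 kg)
41 kg → truck 5 (remaining 59 kg)
39 kg → truck 5 (remaining 20 kg)
36 kg → truck 6 (remaining 64 kg)
43 kg → truck 6 (remaining 21 kg)
35 kg → truck 7 (remaining 65 kg)
34 kg → truck 7 (remaining 31 kg)
39 kg → truck 8 (remaining 61 kg)
38 kg → truck 8 (remaining 23 kg)
40 kg → truck 9 (remaining 60 kg)
33 kg → truck 9 (remaining 27 kg)
Final trucks: [33,40] [38,41] [36,33] [43,33] [41,39] [36,43] [35,34] [39,38] [40,33].

9 trucks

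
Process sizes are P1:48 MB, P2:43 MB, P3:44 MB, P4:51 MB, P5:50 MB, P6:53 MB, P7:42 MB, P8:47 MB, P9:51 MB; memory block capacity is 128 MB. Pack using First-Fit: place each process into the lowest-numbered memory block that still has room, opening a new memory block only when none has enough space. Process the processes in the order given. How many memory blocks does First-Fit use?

memory block 1: place P1 (48 MB), 80 MB left
memory block 1: place P2 (43 MB), 37 MB left
memory block 2: place P3 (44 MB), 84 MB left
memory block 2: place P4 (51 MB), 33 MB left
memory block 3: place P5 (50 MB), 78 MB left
memory block 3: place P6 (53 MB), 25 MB left
memory block 4: place P7 (42 MB), 86 MB left
memory block 4: place P8 (47 MB), 39 MB left
memory block 5: place P9 (51 MB), 77 MB left

5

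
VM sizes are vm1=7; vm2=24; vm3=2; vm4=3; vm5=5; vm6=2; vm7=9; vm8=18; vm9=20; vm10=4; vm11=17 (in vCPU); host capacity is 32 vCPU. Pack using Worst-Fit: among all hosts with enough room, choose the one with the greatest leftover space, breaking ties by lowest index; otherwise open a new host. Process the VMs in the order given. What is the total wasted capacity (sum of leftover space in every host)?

Put vm1 (7 vCPU) in host 1; 25 vCPU remain.
Put vm2 (24 vCPU) in host 1; 1 vCPU remain.
Put vm3 (2 vCPU) in host 2; 30 vCPU remain.
Put vm4 (3 vCPU) in host 2; 27 vCPU remain.
Put vm5 (5 vCPU) in host 2; 22 vCPU remain.
Put vm6 (2 vCPU) in host 2; 20 vCPU remain.
Put vm7 (9 vCPU) in host 2; 11 vCPU remain.
Put vm8 (18 vCPU) in host 3; 14 vCPU remain.
Put vm9 (20 vCPU) in host 4; 12 vCPU remain.
Put vm10 (4 vCPU) in host 3; 10 vCPU remain.
Put vm11 (17 vCPU) in host 5; 15 vCPU remain.
5 hosts × 32 vCPU = 160 vCPU; used 111 vCPU; unused 49 vCPU.

49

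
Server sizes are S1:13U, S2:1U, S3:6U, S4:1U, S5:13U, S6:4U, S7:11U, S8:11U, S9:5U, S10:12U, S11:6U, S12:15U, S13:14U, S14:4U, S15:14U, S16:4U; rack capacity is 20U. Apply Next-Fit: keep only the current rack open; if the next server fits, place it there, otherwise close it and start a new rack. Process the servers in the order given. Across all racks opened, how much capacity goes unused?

26

rack 1: place S1 (13U), 7U left
rack 1: place S2 (1U), 6U left
rack 1: place S3 (6U), 0U left
rack 2: place S4 (1U), 19U left
rack 2: place S5 (13U), 6U left
rack 2: place S6 (4U), 2U left
rack 3: place S7 (11U), 9U left
rack 4: place S8 (11U), 9U left
rack 4: place S9 (5U), 4U left
rack 5: place S10 (12U), 8U left
rack 5: place S11 (6U), 2U left
rack 6: place S12 (15U), 5U left
rack 7: place S13 (14U), 6U left
rack 7: place S14 (4U), 2U left
rack 8: place S15 (14U), 6U left
rack 8: place S16 (4U), 2U left
8 racks × 20U = 160U; used 134U; unused 26U.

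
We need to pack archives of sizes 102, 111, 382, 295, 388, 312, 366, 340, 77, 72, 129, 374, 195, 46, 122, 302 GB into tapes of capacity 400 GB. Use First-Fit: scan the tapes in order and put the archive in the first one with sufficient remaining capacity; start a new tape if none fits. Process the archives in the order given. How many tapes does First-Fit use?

102 GB → tape 1 (remaining 298 GB)
111 GB → tape 1 (remaining 187 GB)
382 GB → tape 2 (remaining 18 GB)
295 GB → tape 3 (remaining 105 GB)
388 GB → tape 4 (remaining 12 GB)
312 GB → tape 5 (remaining 88 GB)
366 GB → tape 6 (remaining 34 GB)
340 GB → tape 7 (remaining 60 GB)
77 GB → tape 1 (remaining 110 GB)
72 GB → tape 1 (remaining 38 GB)
129 GB → tape 8 (remaining 271 GB)
374 GB → tape 9 (remaining 26 GB)
195 GB → tape 8 (remaining 76 GB)
46 GB → tape 3 (remaining 59 GB)
122 GB → tape 10 (remaining 278 GB)
302 GB → tape 11 (remaining 98 GB)
Final tapes: [102,111,77,72] [382] [295,46] [388] [312] [366] [340] [129,195] [374] [122] [302].

11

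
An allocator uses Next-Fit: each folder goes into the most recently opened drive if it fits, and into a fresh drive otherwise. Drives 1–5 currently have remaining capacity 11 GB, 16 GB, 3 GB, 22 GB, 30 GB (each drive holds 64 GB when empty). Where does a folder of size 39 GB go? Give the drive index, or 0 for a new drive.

0

Next-Fit only looks at drive 5, which has 30 GB free.
39 GB does not fit, so a new drive is opened.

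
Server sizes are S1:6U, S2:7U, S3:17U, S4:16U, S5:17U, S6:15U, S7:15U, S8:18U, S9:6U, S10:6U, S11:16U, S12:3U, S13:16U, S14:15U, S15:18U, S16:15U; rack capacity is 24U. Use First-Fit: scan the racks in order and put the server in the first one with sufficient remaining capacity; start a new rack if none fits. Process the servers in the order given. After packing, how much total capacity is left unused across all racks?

S1 (6U) → rack 1 (remaining 18U)
S2 (7U) → rack 1 (remaining 11U)
S3 (17U) → rack 2 (remaining 7U)
S4 (16U) → rack 3 (remaining 8U)
S5 (17U) → rack 4 (remaining 7U)
S6 (15U) → rack 5 (remaining 9U)
S7 (15U) → rack 6 (remaining 9U)
S8 (18U) → rack 7 (remaining 6U)
S9 (6U) → rack 1 (remaining 5U)
S10 (6U) → rack 2 (remaining 1U)
S11 (16U) → rack 8 (remaining 8U)
S12 (3U) → rack 1 (remaining 2U)
S13 (16U) → rack 9 (remaining 8U)
S14 (15U) → rack 10 (remaining 9U)
S15 (18U) → rack 11 (remaining 6U)
S16 (15U) → rack 12 (remaining 9U)
12 racks × 24U = 288U; used 206U; unused 82U.

82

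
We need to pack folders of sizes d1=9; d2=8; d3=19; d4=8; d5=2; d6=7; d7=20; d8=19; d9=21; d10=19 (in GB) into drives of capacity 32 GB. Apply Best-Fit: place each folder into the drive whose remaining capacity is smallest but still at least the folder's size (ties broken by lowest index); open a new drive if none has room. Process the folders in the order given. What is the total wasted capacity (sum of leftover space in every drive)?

60

drive 1: place d1 (9 GB), 23 GB left
drive 1: place d2 (8 GB), 15 GB left
drive 2: place d3 (19 GB), 13 GB left
drive 2: place d4 (8 GB), 5 GB left
drive 2: place d5 (2 GB), 3 GB left
drive 1: place d6 (7 GB), 8 GB left
drive 3: place d7 (20 GB), 12 GB left
drive 4: place d8 (19 GB), 13 GB left
drive 5: place d9 (21 GB), 11 GB left
drive 6: place d10 (19 GB), 13 GB left
6 drives × 32 GB = 192 GB; used 132 GB; unused 60 GB.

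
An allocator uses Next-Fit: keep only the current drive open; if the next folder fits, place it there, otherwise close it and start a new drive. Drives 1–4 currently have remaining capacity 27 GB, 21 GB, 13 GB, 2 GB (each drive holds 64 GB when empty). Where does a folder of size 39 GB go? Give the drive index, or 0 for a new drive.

0

Next-Fit only looks at drive 4, which has 2 GB free.
39 GB does not fit, so a new drive is opened.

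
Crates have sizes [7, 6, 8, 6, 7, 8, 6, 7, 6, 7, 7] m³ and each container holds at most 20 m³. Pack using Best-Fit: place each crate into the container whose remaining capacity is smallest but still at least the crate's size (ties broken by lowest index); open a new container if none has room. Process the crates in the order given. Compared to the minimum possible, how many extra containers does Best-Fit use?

Best-Fit: [7,6,6] [8,7] [8,6,6] [7,7] [7] → 5 containers.
Total size 75 m³; any packing needs at least ⌈75/20⌉ = 4 containers.
An optimal packing achieves that bound: [8,8] [7,7,6] [7,7,6] [7,6,6] → 4 containers.
Excess: 5 − 4 = 1.

1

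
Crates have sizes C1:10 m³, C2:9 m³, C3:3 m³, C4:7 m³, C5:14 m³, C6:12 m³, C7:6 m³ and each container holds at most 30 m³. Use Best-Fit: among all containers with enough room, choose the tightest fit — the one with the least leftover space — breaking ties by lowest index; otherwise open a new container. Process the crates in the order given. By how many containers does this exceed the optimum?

0

Best-Fit: [10,9,3,7] [14,12] [6] → 3 containers.
Total size 61 m³; any packing needs at least ⌈61/30⌉ = 3 containers.
So 3 is already optimal.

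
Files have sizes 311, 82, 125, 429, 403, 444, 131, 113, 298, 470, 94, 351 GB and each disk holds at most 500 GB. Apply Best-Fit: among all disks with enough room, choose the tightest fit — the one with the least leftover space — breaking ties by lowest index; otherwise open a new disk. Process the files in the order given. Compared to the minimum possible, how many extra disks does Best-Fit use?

1

Best-Fit: [311,82] [125,131,113] [429] [403,94] [444] [298] [470] [351] → 8 disks.
Total size 3251 GB; any packing needs at least ⌈3251/500⌉ = 7 disks.
An optimal packing achieves that bound: [470] [444] [429] [403,94] [351,131] [311,125] [298,113,82] → 7 disks.
Excess: 8 − 7 = 1.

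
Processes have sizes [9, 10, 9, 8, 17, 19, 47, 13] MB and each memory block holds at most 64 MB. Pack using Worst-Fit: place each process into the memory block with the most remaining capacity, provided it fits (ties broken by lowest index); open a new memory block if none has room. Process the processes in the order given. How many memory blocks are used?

3

9 MB → memory block 1 (remaining 55 MB)
10 MB → memory block 1 (remaining 45 MB)
9 MB → memory block 1 (remaining 36 MB)
8 MB → memory block 1 (remaining 28 MB)
17 MB → memory block 1 (remaining 11 MB)
19 MB → memory block 2 (remaining 45 MB)
47 MB → memory block 3 (remaining 17 MB)
13 MB → memory block 2 (remaining 32 MB)
Final memory blocks: [9,10,9,8,17] [19,13] [47].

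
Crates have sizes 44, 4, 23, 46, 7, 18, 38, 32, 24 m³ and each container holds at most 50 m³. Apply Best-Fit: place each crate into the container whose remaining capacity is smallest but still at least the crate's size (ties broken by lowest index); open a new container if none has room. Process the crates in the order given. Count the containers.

Put 44 m³ in container 1; 6 m³ remain.
Put 4 m³ in container 1; 2 m³ remain.
Put 23 m³ in container 2; 27 m³ remain.
Put 46 m³ in container 3; 4 m³ remain.
Put 7 m³ in container 2; 20 m³ remain.
Put 18 m³ in container 2; 2 m³ remain.
Put 38 m³ in container 4; 12 m³ remain.
Put 32 m³ in container 5; 18 m³ remain.
Put 24 m³ in container 6; 26 m³ remain.

6 containers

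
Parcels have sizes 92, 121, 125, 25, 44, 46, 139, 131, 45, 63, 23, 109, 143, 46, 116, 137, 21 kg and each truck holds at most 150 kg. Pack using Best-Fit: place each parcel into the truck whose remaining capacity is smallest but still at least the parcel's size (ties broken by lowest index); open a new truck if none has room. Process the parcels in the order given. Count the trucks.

Put 92 kg in truck 1; 58 kg remain.
Put 121 kg in truck 2; 29 kg remain.
Put 125 kg in truck 3; 25 kg remain.
Put 25 kg in truck 3; 0 kg remain.
Put 44 kg in truck 1; 14 kg remain.
Put 46 kg in truck 4; 104 kg remain.
Put 139 kg in truck 5; 11 kg remain.
Put 131 kg in truck 6; 19 kg remain.
Put 45 kg in truck 4; 59 kg remain.
Put 63 kg in truck 7; 87 kg remain.
Put 23 kg in truck 2; 6 kg remain.
Put 109 kg in truck 8; 41 kg remain.
Put 143 kg in truck 9; 7 kg remain.
Put 46 kg in truck 4; 13 kg remain.
Put 116 kg in truck 10; 34 kg remain.
Put 137 kg in truck 11; 13 kg remain.
Put 21 kg in truck 10; 13 kg remain.

11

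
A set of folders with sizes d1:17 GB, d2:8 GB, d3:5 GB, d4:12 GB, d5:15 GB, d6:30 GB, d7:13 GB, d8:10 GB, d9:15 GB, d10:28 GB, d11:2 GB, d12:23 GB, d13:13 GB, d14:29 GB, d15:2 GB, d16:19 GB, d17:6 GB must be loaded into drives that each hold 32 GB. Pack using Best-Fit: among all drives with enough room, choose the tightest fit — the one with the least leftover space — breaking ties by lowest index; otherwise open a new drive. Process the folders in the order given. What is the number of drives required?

9 drives

drive 1: place d1 (17 GB), 15 GB left
drive 1: place d2 (8 GB), 7 GB left
drive 1: place d3 (5 GB), 2 GB left
drive 2: place d4 (12 GB), 20 GB left
drive 2: place d5 (15 GB), 5 GB left
drive 3: place d6 (30 GB), 2 GB left
drive 4: place d7 (13 GB), 19 GB left
drive 4: place d8 (10 GB), 9 GB left
drive 5: place d9 (15 GB), 17 GB left
drive 6: place d10 (28 GB), 4 GB left
drive 1: place d11 (2 GB), 0 GB left
drive 7: place d12 (23 GB), 9 GB left
drive 5: place d13 (13 GB), 4 GB left
drive 8: place d14 (29 GB), 3 GB left
drive 3: place d15 (2 GB), 0 GB left
drive 9: place d16 (19 GB), 13 GB left
drive 4: place d17 (6 GB), 3 GB left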